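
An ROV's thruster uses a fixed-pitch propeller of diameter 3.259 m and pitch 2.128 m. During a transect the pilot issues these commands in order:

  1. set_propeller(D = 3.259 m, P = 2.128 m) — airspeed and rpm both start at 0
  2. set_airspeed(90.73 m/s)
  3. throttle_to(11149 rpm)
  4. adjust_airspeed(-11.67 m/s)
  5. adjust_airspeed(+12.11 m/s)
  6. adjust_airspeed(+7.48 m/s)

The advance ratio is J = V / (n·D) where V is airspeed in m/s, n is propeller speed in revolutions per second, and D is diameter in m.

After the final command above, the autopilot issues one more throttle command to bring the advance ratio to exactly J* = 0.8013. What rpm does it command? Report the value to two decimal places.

rpm = 2266.57

set_propeller: D = 3.259 m, P = 2.128 m (p = P/D = 0.652961); state ← (V=0, rpm=0)
set_airspeed(90.73): V ← 90.73 m/s
throttle_to(11149): rpm ← 11149
adjust_airspeed(-11.67): V ← 90.73 -11.67 = 79.06 m/s
adjust_airspeed(+12.11): V ← 79.06 +12.11 = 91.17 m/s
adjust_airspeed(+7.48): V ← 91.17 +7.48 = 98.65 m/s
final state: V = 98.65 m/s, rpm = 11149 → n = rpm/60 = 185.816667 rev/s
target J* = 0.8013; solve J* = V/(n·D) for n: n = V/(J*·D) = 98.65/(0.8013 × 3.259) = 37.776141 rev/s
rpm = 60·n = 2266.568437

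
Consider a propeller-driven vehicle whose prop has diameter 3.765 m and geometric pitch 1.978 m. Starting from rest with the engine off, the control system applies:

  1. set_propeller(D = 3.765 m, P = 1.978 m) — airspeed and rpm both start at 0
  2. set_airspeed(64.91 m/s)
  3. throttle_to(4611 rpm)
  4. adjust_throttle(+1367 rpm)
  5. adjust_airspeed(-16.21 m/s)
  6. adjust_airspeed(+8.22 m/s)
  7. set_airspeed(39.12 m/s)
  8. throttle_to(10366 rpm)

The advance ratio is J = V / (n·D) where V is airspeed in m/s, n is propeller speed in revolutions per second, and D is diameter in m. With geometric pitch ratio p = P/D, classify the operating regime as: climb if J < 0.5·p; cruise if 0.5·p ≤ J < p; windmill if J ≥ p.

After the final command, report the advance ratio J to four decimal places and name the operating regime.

J = 0.0601, regime = climb

set_propeller: D = 3.765 m, P = 1.978 m (p = P/D = 0.525365); state ← (V=0, rpm=0)
set_airspeed(64.91): V ← 64.91 m/s
throttle_to(4611): rpm ← 4611
adjust_throttle(+1367): rpm ← 4611 +1367 = 5978
adjust_airspeed(-16.21): V ← 64.91 -16.21 = 48.7 m/s
adjust_airspeed(+8.22): V ← 48.7 +8.22 = 56.92 m/s
set_airspeed(39.12): V ← 39.12 m/s
throttle_to(10366): rpm ← 10366
final state: V = 39.12 m/s, rpm = 10366 → n = rpm/60 = 172.766667 rev/s
J = V / (n·D) = 39.12 / (172.766667 × 3.765) = 0.060141
regime bands: climb J<0.2627 | cruise [0.2627, 0.5254) | windmill J≥0.5254
J = 0.0601 → climb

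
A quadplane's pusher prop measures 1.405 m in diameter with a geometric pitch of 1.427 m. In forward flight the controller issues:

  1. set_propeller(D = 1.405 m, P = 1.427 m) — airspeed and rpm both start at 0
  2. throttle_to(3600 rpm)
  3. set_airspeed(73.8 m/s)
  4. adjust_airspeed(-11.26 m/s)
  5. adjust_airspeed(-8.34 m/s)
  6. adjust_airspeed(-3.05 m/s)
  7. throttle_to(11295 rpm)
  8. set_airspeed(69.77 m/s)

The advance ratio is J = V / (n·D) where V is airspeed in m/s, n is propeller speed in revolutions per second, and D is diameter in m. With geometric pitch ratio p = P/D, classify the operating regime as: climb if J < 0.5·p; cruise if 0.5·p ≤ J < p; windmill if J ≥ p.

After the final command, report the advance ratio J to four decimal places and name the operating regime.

J = 0.2638, regime = climb

set_propeller: D = 1.405 m, P = 1.427 m (p = P/D = 1.015658); state ← (V=0, rpm=0)
throttle_to(3600): rpm ← 3600
set_airspeed(73.8): V ← 73.8 m/s
adjust_airspeed(-11.26): V ← 73.8 -11.26 = 62.54 m/s
adjust_airspeed(-8.34): V ← 62.54 -8.34 = 54.2 m/s
adjust_airspeed(-3.05): V ← 54.2 -3.05 = 51.15 m/s
throttle_to(11295): rpm ← 11295
set_airspeed(69.77): V ← 69.77 m/s
final state: V = 69.77 m/s, rpm = 11295 → n = rpm/60 = 188.250000 rev/s
J = V / (n·D) = 69.77 / (188.250000 × 1.405) = 0.263789
regime bands: climb J<0.5078 | cruise [0.5078, 1.0157) | windmill J≥1.0157
J = 0.2638 → climb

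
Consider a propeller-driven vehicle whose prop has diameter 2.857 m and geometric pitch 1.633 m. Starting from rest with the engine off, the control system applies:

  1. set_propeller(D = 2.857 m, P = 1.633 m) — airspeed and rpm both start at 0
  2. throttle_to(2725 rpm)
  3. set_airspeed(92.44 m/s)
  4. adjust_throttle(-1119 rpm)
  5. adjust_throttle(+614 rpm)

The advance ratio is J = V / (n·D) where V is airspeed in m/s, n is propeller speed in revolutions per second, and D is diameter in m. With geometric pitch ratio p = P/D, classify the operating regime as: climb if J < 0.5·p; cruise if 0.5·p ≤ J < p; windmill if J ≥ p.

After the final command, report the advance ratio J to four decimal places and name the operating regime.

set_propeller: D = 2.857 m, P = 1.633 m (p = P/D = 0.571579); state ← (V=0, rpm=0)
throttle_to(2725): rpm ← 2725
set_airspeed(92.44): V ← 92.44 m/s
adjust_throttle(-1119): rpm ← 2725 -1119 = 1606
adjust_throttle(+614): rpm ← 1606 +614 = 2220
final state: V = 92.44 m/s, rpm = 2220 → n = rpm/60 = 37.000000 rev/s
J = V / (n·D) = 92.44 / (37.000000 × 2.857) = 0.874476
regime bands: climb J<0.2858 | cruise [0.2858, 0.5716) | windmill J≥0.5716
J = 0.8745 → windmill

J = 0.8745, regime = windmill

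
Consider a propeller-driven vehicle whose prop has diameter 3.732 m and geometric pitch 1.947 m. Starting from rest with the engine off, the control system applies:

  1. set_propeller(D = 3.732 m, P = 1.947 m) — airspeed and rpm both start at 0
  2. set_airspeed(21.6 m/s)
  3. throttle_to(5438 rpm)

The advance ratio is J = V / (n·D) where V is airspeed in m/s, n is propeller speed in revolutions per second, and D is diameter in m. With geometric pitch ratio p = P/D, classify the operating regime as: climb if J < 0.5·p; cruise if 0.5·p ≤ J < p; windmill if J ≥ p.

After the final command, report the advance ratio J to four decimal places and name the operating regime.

set_propeller: D = 3.732 m, P = 1.947 m (p = P/D = 0.521704); state ← (V=0, rpm=0)
set_airspeed(21.6): V ← 21.6 m/s
throttle_to(5438): rpm ← 5438
final state: V = 21.6 m/s, rpm = 5438 → n = rpm/60 = 90.633333 rev/s
J = V / (n·D) = 21.6 / (90.633333 × 3.732) = 0.063859
regime bands: climb J<0.2609 | cruise [0.2609, 0.5217) | windmill J≥0.5217
J = 0.0639 → climb

J = 0.0639, regime = climb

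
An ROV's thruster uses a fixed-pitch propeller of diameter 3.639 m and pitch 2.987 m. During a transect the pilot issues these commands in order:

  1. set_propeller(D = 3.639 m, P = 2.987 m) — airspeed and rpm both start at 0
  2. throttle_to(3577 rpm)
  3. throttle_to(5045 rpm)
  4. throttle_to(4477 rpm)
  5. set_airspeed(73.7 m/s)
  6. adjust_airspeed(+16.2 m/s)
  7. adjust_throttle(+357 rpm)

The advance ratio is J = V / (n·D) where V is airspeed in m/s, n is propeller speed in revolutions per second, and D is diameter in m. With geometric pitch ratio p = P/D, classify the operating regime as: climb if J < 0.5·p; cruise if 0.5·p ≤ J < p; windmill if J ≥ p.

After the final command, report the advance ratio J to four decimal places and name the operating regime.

J = 0.3066, regime = climb

set_propeller: D = 3.639 m, P = 2.987 m (p = P/D = 0.820830); state ← (V=0, rpm=0)
throttle_to(3577): rpm ← 3577
throttle_to(5045): rpm ← 5045
throttle_to(4477): rpm ← 4477
set_airspeed(73.7): V ← 73.7 m/s
adjust_airspeed(+16.2): V ← 73.7 +16.2 = 89.9 m/s
adjust_throttle(+357): rpm ← 4477 +357 = 4834
final state: V = 89.9 m/s, rpm = 4834 → n = rpm/60 = 80.566667 rev/s
J = V / (n·D) = 89.9 / (80.566667 × 3.639) = 0.306635
regime bands: climb J<0.4104 | cruise [0.4104, 0.8208) | windmill J≥0.8208
J = 0.3066 → climb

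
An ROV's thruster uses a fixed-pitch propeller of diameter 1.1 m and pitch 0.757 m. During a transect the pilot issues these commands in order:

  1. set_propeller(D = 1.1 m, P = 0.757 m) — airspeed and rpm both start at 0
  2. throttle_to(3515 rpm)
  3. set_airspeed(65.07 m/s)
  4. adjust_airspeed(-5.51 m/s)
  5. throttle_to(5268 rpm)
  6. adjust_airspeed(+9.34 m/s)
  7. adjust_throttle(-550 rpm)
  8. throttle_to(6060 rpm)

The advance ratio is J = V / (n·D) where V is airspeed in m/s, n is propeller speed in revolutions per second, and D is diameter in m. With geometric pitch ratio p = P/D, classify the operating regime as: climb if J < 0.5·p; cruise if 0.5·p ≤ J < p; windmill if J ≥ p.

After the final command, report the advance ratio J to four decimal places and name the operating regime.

set_propeller: D = 1.1 m, P = 0.757 m (p = P/D = 0.688182); state ← (V=0, rpm=0)
throttle_to(3515): rpm ← 3515
set_airspeed(65.07): V ← 65.07 m/s
adjust_airspeed(-5.51): V ← 65.07 -5.51 = 59.56 m/s
throttle_to(5268): rpm ← 5268
adjust_airspeed(+9.34): V ← 59.56 +9.34 = 68.9 m/s
adjust_throttle(-550): rpm ← 5268 -550 = 4718
throttle_to(6060): rpm ← 6060
final state: V = 68.9 m/s, rpm = 6060 → n = rpm/60 = 101.000000 rev/s
J = V / (n·D) = 68.9 / (101.000000 × 1.1) = 0.620162
regime bands: climb J<0.3441 | cruise [0.3441, 0.6882) | windmill J≥0.6882
J = 0.6202 → cruise

J = 0.6202, regime = cruise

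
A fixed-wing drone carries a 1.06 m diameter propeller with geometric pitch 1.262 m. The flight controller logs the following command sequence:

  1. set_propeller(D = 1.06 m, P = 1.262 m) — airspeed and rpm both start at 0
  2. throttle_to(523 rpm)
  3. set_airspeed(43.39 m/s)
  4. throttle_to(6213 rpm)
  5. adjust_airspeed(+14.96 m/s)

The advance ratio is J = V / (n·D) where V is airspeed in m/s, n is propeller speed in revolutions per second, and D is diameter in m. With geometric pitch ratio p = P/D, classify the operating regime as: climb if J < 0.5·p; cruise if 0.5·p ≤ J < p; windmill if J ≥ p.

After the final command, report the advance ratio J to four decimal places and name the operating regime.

set_propeller: D = 1.06 m, P = 1.262 m (p = P/D = 1.190566); state ← (V=0, rpm=0)
throttle_to(523): rpm ← 523
set_airspeed(43.39): V ← 43.39 m/s
throttle_to(6213): rpm ← 6213
adjust_airspeed(+14.96): V ← 43.39 +14.96 = 58.35 m/s
final state: V = 58.35 m/s, rpm = 6213 → n = rpm/60 = 103.550000 rev/s
J = V / (n·D) = 58.35 / (103.550000 × 1.06) = 0.531600
regime bands: climb J<0.5953 | cruise [0.5953, 1.1906) | windmill J≥1.1906
J = 0.5316 → climb

J = 0.5316, regime = climb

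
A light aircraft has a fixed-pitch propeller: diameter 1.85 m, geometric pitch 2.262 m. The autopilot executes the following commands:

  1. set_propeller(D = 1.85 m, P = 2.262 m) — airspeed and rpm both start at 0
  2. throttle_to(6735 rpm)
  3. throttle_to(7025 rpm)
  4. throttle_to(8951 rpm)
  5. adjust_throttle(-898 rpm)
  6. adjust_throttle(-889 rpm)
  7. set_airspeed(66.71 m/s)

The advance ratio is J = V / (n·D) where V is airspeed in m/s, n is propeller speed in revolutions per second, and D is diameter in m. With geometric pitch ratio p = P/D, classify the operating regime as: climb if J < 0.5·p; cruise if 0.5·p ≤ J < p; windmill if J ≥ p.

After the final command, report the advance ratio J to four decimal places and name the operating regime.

J = 0.3020, regime = climb

set_propeller: D = 1.85 m, P = 2.262 m (p = P/D = 1.222703); state ← (V=0, rpm=0)
throttle_to(6735): rpm ← 6735
throttle_to(7025): rpm ← 7025
throttle_to(8951): rpm ← 8951
adjust_throttle(-898): rpm ← 8951 -898 = 8053
adjust_throttle(-889): rpm ← 8053 -889 = 7164
set_airspeed(66.71): V ← 66.71 m/s
final state: V = 66.71 m/s, rpm = 7164 → n = rpm/60 = 119.400000 rev/s
J = V / (n·D) = 66.71 / (119.400000 × 1.85) = 0.302006
regime bands: climb J<0.6114 | cruise [0.6114, 1.2227) | windmill J≥1.2227
J = 0.3020 → climb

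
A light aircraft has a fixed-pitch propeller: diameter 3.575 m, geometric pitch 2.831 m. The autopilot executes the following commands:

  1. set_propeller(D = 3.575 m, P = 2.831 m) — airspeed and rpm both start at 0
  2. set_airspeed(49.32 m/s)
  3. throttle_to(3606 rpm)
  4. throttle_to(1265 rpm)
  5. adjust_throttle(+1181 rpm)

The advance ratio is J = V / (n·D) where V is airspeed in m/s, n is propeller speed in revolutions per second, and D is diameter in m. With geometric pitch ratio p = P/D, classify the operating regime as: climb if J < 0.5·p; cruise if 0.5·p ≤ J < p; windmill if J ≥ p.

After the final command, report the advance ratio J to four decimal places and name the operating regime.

J = 0.3384, regime = climb

set_propeller: D = 3.575 m, P = 2.831 m (p = P/D = 0.791888); state ← (V=0, rpm=0)
set_airspeed(49.32): V ← 49.32 m/s
throttle_to(3606): rpm ← 3606
throttle_to(1265): rpm ← 1265
adjust_throttle(+1181): rpm ← 1265 +1181 = 2446
final state: V = 49.32 m/s, rpm = 2446 → n = rpm/60 = 40.766667 rev/s
J = V / (n·D) = 49.32 / (40.766667 × 3.575) = 0.338409
regime bands: climb J<0.3959 | cruise [0.3959, 0.7919) | windmill J≥0.7919
J = 0.3384 → climb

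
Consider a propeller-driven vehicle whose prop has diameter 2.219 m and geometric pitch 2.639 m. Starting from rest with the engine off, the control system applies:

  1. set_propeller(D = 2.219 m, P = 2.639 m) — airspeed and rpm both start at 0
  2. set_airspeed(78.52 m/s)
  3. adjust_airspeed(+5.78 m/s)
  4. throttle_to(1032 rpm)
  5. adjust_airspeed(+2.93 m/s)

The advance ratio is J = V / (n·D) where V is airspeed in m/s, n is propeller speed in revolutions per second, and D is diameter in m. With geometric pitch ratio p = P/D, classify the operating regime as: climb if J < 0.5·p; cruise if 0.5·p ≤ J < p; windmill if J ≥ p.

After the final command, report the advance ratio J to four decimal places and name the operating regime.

J = 2.2855, regime = windmill

set_propeller: D = 2.219 m, P = 2.639 m (p = P/D = 1.189274); state ← (V=0, rpm=0)
set_airspeed(78.52): V ← 78.52 m/s
adjust_airspeed(+5.78): V ← 78.52 +5.78 = 84.3 m/s
throttle_to(1032): rpm ← 1032
adjust_airspeed(+2.93): V ← 84.3 +2.93 = 87.23 m/s
final state: V = 87.23 m/s, rpm = 1032 → n = rpm/60 = 17.200000 rev/s
J = V / (n·D) = 87.23 / (17.200000 × 2.219) = 2.285494
regime bands: climb J<0.5946 | cruise [0.5946, 1.1893) | windmill J≥1.1893
J = 2.2855 → windmill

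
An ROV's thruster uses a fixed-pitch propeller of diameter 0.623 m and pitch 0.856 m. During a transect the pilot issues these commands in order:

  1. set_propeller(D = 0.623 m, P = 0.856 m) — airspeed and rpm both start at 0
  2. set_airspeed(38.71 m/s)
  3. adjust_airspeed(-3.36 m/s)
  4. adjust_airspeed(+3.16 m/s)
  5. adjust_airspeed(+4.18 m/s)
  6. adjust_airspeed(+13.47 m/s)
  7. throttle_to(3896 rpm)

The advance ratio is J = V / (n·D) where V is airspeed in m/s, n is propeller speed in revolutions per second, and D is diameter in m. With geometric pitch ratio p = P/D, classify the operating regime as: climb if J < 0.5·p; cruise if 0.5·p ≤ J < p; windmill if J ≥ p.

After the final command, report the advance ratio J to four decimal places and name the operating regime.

set_propeller: D = 0.623 m, P = 0.856 m (p = P/D = 1.373997); state ← (V=0, rpm=0)
set_airspeed(38.71): V ← 38.71 m/s
adjust_airspeed(-3.36): V ← 38.71 -3.36 = 35.35 m/s
adjust_airspeed(+3.16): V ← 35.35 +3.16 = 38.51 m/s
adjust_airspeed(+4.18): V ← 38.51 +4.18 = 42.69 m/s
adjust_airspeed(+13.47): V ← 42.69 +13.47 = 56.16 m/s
throttle_to(3896): rpm ← 3896
final state: V = 56.16 m/s, rpm = 3896 → n = rpm/60 = 64.933333 rev/s
J = V / (n·D) = 56.16 / (64.933333 × 0.623) = 1.388262
regime bands: climb J<0.6870 | cruise [0.6870, 1.3740) | windmill J≥1.3740
J = 1.3883 → windmill

J = 1.3883, regime = windmill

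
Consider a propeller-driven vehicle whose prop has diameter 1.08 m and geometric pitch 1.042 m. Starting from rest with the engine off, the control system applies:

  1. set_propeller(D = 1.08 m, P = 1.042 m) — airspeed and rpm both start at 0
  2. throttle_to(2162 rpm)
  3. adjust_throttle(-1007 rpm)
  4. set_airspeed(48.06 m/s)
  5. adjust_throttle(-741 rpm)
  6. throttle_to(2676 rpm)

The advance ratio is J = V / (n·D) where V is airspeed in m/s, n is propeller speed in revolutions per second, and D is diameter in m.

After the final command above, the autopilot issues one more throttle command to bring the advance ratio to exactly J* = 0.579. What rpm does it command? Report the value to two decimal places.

set_propeller: D = 1.08 m, P = 1.042 m (p = P/D = 0.964815); state ← (V=0, rpm=0)
throttle_to(2162): rpm ← 2162
adjust_throttle(-1007): rpm ← 2162 -1007 = 1155
set_airspeed(48.06): V ← 48.06 m/s
adjust_throttle(-741): rpm ← 1155 -741 = 414
throttle_to(2676): rpm ← 2676
final state: V = 48.06 m/s, rpm = 2676 → n = rpm/60 = 44.600000 rev/s
target J* = 0.579; solve J* = V/(n·D) for n: n = V/(J*·D) = 48.06/(0.579 × 1.08) = 76.856649 rev/s
rpm = 60·n = 4611.398964

rpm = 4611.40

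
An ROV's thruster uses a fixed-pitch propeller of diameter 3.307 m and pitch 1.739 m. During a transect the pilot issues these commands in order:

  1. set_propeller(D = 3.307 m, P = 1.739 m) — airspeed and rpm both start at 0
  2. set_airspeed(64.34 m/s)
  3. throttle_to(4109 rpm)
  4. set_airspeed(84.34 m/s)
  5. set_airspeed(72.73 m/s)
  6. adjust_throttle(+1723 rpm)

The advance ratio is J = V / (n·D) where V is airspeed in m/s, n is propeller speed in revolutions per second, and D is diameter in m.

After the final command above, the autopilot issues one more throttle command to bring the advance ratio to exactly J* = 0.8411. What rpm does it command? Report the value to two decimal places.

set_propeller: D = 3.307 m, P = 1.739 m (p = P/D = 0.525854); state ← (V=0, rpm=0)
set_airspeed(64.34): V ← 64.34 m/s
throttle_to(4109): rpm ← 4109
set_airspeed(84.34): V ← 84.34 m/s
set_airspeed(72.73): V ← 72.73 m/s
adjust_throttle(+1723): rpm ← 4109 +1723 = 5832
final state: V = 72.73 m/s, rpm = 5832 → n = rpm/60 = 97.200000 rev/s
target J* = 0.8411; solve J* = V/(n·D) for n: n = V/(J*·D) = 72.73/(0.8411 × 3.307) = 26.147596 rev/s
rpm = 60·n = 1568.855737

rpm = 1568.86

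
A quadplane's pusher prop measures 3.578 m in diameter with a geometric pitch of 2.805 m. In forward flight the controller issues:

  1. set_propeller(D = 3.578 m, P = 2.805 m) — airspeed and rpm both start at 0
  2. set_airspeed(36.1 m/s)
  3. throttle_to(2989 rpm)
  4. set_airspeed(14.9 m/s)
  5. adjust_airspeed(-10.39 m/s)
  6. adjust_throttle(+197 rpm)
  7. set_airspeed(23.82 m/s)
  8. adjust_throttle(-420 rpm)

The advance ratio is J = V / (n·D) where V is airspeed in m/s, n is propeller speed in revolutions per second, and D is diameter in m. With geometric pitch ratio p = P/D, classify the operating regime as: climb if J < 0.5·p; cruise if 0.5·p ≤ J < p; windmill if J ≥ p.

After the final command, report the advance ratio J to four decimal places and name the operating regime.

J = 0.1444, regime = climb

set_propeller: D = 3.578 m, P = 2.805 m (p = P/D = 0.783958); state ← (V=0, rpm=0)
set_airspeed(36.1): V ← 36.1 m/s
throttle_to(2989): rpm ← 2989
set_airspeed(14.9): V ← 14.9 m/s
adjust_airspeed(-10.39): V ← 14.9 -10.39 = 4.51 m/s
adjust_throttle(+197): rpm ← 2989 +197 = 3186
set_airspeed(23.82): V ← 23.82 m/s
adjust_throttle(-420): rpm ← 3186 -420 = 2766
final state: V = 23.82 m/s, rpm = 2766 → n = rpm/60 = 46.100000 rev/s
J = V / (n·D) = 23.82 / (46.100000 × 3.578) = 0.144411
regime bands: climb J<0.3920 | cruise [0.3920, 0.7840) | windmill J≥0.7840
J = 0.1444 → climb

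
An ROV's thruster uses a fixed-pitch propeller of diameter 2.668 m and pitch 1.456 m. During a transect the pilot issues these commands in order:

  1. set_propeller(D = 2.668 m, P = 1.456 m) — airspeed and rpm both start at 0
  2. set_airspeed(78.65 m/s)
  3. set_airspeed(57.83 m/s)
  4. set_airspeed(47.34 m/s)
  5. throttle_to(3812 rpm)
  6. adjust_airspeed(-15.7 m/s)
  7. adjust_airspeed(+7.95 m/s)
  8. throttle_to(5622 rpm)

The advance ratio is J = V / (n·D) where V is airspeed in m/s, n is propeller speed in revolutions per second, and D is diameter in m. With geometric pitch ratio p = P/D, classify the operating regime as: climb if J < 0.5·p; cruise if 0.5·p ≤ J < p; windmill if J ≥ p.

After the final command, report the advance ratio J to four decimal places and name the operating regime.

J = 0.1584, regime = climb

set_propeller: D = 2.668 m, P = 1.456 m (p = P/D = 0.545727); state ← (V=0, rpm=0)
set_airspeed(78.65): V ← 78.65 m/s
set_airspeed(57.83): V ← 57.83 m/s
set_airspeed(47.34): V ← 47.34 m/s
throttle_to(3812): rpm ← 3812
adjust_airspeed(-15.7): V ← 47.34 -15.7 = 31.64 m/s
adjust_airspeed(+7.95): V ← 31.64 +7.95 = 39.59 m/s
throttle_to(5622): rpm ← 5622
final state: V = 39.59 m/s, rpm = 5622 → n = rpm/60 = 93.700000 rev/s
J = V / (n·D) = 39.59 / (93.700000 × 2.668) = 0.158365
regime bands: climb J<0.2729 | cruise [0.2729, 0.5457) | windmill J≥0.5457
J = 0.1584 → climb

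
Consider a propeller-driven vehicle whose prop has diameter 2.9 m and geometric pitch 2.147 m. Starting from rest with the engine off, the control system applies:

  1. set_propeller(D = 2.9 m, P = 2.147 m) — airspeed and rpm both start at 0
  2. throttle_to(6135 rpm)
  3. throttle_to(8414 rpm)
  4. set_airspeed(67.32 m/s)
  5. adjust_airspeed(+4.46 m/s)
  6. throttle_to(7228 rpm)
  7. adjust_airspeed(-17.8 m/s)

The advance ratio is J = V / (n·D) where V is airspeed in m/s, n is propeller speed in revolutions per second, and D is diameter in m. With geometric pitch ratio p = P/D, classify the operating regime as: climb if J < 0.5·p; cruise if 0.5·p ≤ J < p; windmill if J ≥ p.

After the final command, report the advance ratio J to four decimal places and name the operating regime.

set_propeller: D = 2.9 m, P = 2.147 m (p = P/D = 0.740345); state ← (V=0, rpm=0)
throttle_to(6135): rpm ← 6135
throttle_to(8414): rpm ← 8414
set_airspeed(67.32): V ← 67.32 m/s
adjust_airspeed(+4.46): V ← 67.32 +4.46 = 71.78 m/s
throttle_to(7228): rpm ← 7228
adjust_airspeed(-17.8): V ← 71.78 -17.8 = 53.98 m/s
final state: V = 53.98 m/s, rpm = 7228 → n = rpm/60 = 120.466667 rev/s
J = V / (n·D) = 53.98 / (120.466667 × 2.9) = 0.154514
regime bands: climb J<0.3702 | cruise [0.3702, 0.7403) | windmill J≥0.7403
J = 0.1545 → climb

J = 0.1545, regime = climb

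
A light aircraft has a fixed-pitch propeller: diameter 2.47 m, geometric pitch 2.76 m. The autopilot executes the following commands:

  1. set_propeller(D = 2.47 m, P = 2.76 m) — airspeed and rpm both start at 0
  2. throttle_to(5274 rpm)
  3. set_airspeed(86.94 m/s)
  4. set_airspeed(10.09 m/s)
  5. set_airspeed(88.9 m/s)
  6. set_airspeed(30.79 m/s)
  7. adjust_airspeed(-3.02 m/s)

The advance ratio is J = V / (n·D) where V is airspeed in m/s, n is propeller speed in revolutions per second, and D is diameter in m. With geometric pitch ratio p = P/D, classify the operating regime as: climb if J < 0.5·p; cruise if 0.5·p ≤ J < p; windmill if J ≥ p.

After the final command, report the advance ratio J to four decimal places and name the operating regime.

set_propeller: D = 2.47 m, P = 2.76 m (p = P/D = 1.117409); state ← (V=0, rpm=0)
throttle_to(5274): rpm ← 5274
set_airspeed(86.94): V ← 86.94 m/s
set_airspeed(10.09): V ← 10.09 m/s
set_airspeed(88.9): V ← 88.9 m/s
set_airspeed(30.79): V ← 30.79 m/s
adjust_airspeed(-3.02): V ← 30.79 -3.02 = 27.77 m/s
final state: V = 27.77 m/s, rpm = 5274 → n = rpm/60 = 87.900000 rev/s
J = V / (n·D) = 27.77 / (87.900000 × 2.47) = 0.127906
regime bands: climb J<0.5587 | cruise [0.5587, 1.1174) | windmill J≥1.1174
J = 0.1279 → climb

J = 0.1279, regime = climb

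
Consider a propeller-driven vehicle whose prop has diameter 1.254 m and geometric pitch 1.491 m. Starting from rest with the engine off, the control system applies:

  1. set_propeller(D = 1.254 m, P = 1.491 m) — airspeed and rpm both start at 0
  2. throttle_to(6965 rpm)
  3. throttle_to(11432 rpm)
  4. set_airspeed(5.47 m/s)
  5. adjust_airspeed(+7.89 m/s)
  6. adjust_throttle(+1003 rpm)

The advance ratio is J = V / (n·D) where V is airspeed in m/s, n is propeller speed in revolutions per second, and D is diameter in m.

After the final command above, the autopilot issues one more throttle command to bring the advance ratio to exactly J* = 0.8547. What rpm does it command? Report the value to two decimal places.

rpm = 747.91

set_propeller: D = 1.254 m, P = 1.491 m (p = P/D = 1.188995); state ← (V=0, rpm=0)
throttle_to(6965): rpm ← 6965
throttle_to(11432): rpm ← 11432
set_airspeed(5.47): V ← 5.47 m/s
adjust_airspeed(+7.89): V ← 5.47 +7.89 = 13.36 m/s
adjust_throttle(+1003): rpm ← 11432 +1003 = 12435
final state: V = 13.36 m/s, rpm = 12435 → n = rpm/60 = 207.250000 rev/s
target J* = 0.8547; solve J* = V/(n·D) for n: n = V/(J*·D) = 13.36/(0.8547 × 1.254) = 12.465084 rev/s
rpm = 60·n = 747.905054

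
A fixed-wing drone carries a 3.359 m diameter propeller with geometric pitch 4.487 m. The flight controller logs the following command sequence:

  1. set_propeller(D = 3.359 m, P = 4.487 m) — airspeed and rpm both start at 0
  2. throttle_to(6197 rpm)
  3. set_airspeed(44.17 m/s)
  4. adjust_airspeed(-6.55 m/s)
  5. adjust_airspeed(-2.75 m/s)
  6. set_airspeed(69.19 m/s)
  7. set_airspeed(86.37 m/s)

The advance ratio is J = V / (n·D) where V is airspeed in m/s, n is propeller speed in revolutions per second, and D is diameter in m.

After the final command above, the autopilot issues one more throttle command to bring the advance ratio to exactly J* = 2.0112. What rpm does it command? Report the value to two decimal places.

set_propeller: D = 3.359 m, P = 4.487 m (p = P/D = 1.335814); state ← (V=0, rpm=0)
throttle_to(6197): rpm ← 6197
set_airspeed(44.17): V ← 44.17 m/s
adjust_airspeed(-6.55): V ← 44.17 -6.55 = 37.62 m/s
adjust_airspeed(-2.75): V ← 37.62 -2.75 = 34.87 m/s
set_airspeed(69.19): V ← 69.19 m/s
set_airspeed(86.37): V ← 86.37 m/s
final state: V = 86.37 m/s, rpm = 6197 → n = rpm/60 = 103.283333 rev/s
target J* = 2.0112; solve J* = V/(n·D) for n: n = V/(J*·D) = 86.37/(2.0112 × 3.359) = 12.784909 rev/s
rpm = 60·n = 767.094565

rpm = 767.09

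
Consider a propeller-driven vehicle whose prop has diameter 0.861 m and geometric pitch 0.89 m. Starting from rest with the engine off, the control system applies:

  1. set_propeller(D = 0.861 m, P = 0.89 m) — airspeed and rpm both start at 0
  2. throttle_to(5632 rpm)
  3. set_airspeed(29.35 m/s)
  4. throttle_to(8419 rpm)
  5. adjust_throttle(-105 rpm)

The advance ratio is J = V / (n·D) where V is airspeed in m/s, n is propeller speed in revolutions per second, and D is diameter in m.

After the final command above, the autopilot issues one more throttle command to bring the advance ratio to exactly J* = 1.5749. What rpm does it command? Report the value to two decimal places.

set_propeller: D = 0.861 m, P = 0.89 m (p = P/D = 1.033682); state ← (V=0, rpm=0)
throttle_to(5632): rpm ← 5632
set_airspeed(29.35): V ← 29.35 m/s
throttle_to(8419): rpm ← 8419
adjust_throttle(-105): rpm ← 8419 -105 = 8314
final state: V = 29.35 m/s, rpm = 8314 → n = rpm/60 = 138.566667 rev/s
target J* = 1.5749; solve J* = V/(n·D) for n: n = V/(J*·D) = 29.35/(1.5749 × 0.861) = 21.644720 rev/s
rpm = 60·n = 1298.683197

rpm = 1298.68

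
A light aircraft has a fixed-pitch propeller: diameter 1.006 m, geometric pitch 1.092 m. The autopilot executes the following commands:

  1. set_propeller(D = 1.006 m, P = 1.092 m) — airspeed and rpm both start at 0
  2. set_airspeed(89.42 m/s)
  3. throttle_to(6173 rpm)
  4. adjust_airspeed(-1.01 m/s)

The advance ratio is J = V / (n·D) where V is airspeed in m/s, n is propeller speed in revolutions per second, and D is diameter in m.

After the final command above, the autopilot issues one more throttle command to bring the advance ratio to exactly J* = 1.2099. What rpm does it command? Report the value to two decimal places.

rpm = 4358.18

set_propeller: D = 1.006 m, P = 1.092 m (p = P/D = 1.085487); state ← (V=0, rpm=0)
set_airspeed(89.42): V ← 89.42 m/s
throttle_to(6173): rpm ← 6173
adjust_airspeed(-1.01): V ← 89.42 -1.01 = 88.41 m/s
final state: V = 88.41 m/s, rpm = 6173 → n = rpm/60 = 102.883333 rev/s
target J* = 1.2099; solve J* = V/(n·D) for n: n = V/(J*·D) = 88.41/(1.2099 × 1.006) = 72.636337 rev/s
rpm = 60·n = 4358.180202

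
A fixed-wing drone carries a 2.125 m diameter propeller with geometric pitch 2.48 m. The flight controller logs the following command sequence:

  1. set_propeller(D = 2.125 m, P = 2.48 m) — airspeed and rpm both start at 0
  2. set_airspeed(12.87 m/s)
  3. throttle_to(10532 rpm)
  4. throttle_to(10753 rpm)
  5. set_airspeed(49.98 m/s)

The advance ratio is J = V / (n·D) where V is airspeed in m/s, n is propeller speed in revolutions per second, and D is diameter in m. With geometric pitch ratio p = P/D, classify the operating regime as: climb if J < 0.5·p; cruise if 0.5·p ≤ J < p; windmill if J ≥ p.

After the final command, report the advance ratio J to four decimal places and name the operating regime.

set_propeller: D = 2.125 m, P = 2.48 m (p = P/D = 1.167059); state ← (V=0, rpm=0)
set_airspeed(12.87): V ← 12.87 m/s
throttle_to(10532): rpm ← 10532
throttle_to(10753): rpm ← 10753
set_airspeed(49.98): V ← 49.98 m/s
final state: V = 49.98 m/s, rpm = 10753 → n = rpm/60 = 179.216667 rev/s
J = V / (n·D) = 49.98 / (179.216667 × 2.125) = 0.131238
regime bands: climb J<0.5835 | cruise [0.5835, 1.1671) | windmill J≥1.1671
J = 0.1312 → climb

J = 0.1312, regime = climb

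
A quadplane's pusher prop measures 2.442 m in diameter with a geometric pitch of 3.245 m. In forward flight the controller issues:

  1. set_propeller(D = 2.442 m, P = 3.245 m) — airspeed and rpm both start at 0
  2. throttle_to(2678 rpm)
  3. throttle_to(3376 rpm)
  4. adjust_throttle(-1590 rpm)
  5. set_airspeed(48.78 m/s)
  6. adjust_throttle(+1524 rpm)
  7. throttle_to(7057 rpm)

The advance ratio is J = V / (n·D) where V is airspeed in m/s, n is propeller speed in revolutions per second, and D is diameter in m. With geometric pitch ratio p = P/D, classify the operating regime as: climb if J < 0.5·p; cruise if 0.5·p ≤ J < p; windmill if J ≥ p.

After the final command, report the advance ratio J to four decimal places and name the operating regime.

set_propeller: D = 2.442 m, P = 3.245 m (p = P/D = 1.328829); state ← (V=0, rpm=0)
throttle_to(2678): rpm ← 2678
throttle_to(3376): rpm ← 3376
adjust_throttle(-1590): rpm ← 3376 -1590 = 1786
set_airspeed(48.78): V ← 48.78 m/s
adjust_throttle(+1524): rpm ← 1786 +1524 = 3310
throttle_to(7057): rpm ← 7057
final state: V = 48.78 m/s, rpm = 7057 → n = rpm/60 = 117.616667 rev/s
J = V / (n·D) = 48.78 / (117.616667 × 2.442) = 0.169835
regime bands: climb J<0.6644 | cruise [0.6644, 1.3288) | windmill J≥1.3288
J = 0.1698 → climb

J = 0.1698, regime = climb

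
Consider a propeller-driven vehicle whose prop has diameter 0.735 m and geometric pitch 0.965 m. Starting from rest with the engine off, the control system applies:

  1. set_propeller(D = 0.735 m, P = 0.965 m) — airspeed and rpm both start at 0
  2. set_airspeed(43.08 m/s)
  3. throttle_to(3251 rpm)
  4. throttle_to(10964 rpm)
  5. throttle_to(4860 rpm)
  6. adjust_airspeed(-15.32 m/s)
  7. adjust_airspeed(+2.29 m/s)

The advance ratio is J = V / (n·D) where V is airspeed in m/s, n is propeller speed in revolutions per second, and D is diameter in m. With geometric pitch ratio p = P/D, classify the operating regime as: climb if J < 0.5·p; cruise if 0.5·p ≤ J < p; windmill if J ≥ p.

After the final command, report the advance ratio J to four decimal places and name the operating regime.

J = 0.5047, regime = climb

set_propeller: D = 0.735 m, P = 0.965 m (p = P/D = 1.312925); state ← (V=0, rpm=0)
set_airspeed(43.08): V ← 43.08 m/s
throttle_to(3251): rpm ← 3251
throttle_to(10964): rpm ← 10964
throttle_to(4860): rpm ← 4860
adjust_airspeed(-15.32): V ← 43.08 -15.32 = 27.76 m/s
adjust_airspeed(+2.29): V ← 27.76 +2.29 = 30.05 m/s
final state: V = 30.05 m/s, rpm = 4860 → n = rpm/60 = 81.000000 rev/s
J = V / (n·D) = 30.05 / (81.000000 × 0.735) = 0.504745
regime bands: climb J<0.6565 | cruise [0.6565, 1.3129) | windmill J≥1.3129
J = 0.5047 → climb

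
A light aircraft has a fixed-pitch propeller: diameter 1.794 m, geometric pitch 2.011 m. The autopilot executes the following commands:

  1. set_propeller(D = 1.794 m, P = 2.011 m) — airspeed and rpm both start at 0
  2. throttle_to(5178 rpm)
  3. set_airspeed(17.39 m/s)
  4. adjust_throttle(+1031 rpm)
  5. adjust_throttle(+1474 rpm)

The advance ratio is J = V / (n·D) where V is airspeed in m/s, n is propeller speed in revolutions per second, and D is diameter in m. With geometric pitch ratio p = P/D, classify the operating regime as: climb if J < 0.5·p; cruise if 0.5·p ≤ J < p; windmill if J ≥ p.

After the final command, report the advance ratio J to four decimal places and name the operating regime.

set_propeller: D = 1.794 m, P = 2.011 m (p = P/D = 1.120959); state ← (V=0, rpm=0)
throttle_to(5178): rpm ← 5178
set_airspeed(17.39): V ← 17.39 m/s
adjust_throttle(+1031): rpm ← 5178 +1031 = 6209
adjust_throttle(+1474): rpm ← 6209 +1474 = 7683
final state: V = 17.39 m/s, rpm = 7683 → n = rpm/60 = 128.050000 rev/s
J = V / (n·D) = 17.39 / (128.050000 × 1.794) = 0.075700
regime bands: climb J<0.5605 | cruise [0.5605, 1.1210) | windmill J≥1.1210
J = 0.0757 → climb

J = 0.0757, regime = climb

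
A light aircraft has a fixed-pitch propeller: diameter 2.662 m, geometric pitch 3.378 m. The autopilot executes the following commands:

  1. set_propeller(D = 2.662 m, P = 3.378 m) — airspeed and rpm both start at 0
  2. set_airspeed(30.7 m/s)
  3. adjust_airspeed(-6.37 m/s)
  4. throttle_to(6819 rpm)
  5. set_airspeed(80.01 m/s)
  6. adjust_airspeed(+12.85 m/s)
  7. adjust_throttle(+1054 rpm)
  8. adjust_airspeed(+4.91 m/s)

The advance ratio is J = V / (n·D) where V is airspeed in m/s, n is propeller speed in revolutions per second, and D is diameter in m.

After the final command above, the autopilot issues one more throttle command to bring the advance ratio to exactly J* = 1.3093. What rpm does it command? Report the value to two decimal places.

rpm = 1683.10

set_propeller: D = 2.662 m, P = 3.378 m (p = P/D = 1.268971); state ← (V=0, rpm=0)
set_airspeed(30.7): V ← 30.7 m/s
adjust_airspeed(-6.37): V ← 30.7 -6.37 = 24.33 m/s
throttle_to(6819): rpm ← 6819
set_airspeed(80.01): V ← 80.01 m/s
adjust_airspeed(+12.85): V ← 80.01 +12.85 = 92.86 m/s
adjust_throttle(+1054): rpm ← 6819 +1054 = 7873
adjust_airspeed(+4.91): V ← 92.86 +4.91 = 97.77 m/s
final state: V = 97.77 m/s, rpm = 7873 → n = rpm/60 = 131.216667 rev/s
target J* = 1.3093; solve J* = V/(n·D) for n: n = V/(J*·D) = 97.77/(1.3093 × 2.662) = 28.051649 rev/s
rpm = 60·n = 1683.098940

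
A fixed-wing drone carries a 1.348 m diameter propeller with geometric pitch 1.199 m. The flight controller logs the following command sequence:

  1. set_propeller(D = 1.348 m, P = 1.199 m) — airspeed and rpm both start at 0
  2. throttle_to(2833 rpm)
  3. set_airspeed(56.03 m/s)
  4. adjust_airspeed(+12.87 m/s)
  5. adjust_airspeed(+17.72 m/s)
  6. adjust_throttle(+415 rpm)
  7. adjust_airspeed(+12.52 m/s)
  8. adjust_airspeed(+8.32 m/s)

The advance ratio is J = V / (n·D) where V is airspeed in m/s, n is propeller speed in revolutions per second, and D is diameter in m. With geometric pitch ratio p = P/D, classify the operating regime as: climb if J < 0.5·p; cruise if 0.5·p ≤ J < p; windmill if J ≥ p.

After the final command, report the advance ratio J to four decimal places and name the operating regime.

set_propeller: D = 1.348 m, P = 1.199 m (p = P/D = 0.889466); state ← (V=0, rpm=0)
throttle_to(2833): rpm ← 2833
set_airspeed(56.03): V ← 56.03 m/s
adjust_airspeed(+12.87): V ← 56.03 +12.87 = 68.9 m/s
adjust_airspeed(+17.72): V ← 68.9 +17.72 = 86.62 m/s
adjust_throttle(+415): rpm ← 2833 +415 = 3248
adjust_airspeed(+12.52): V ← 86.62 +12.52 = 99.14 m/s
adjust_airspeed(+8.32): V ← 99.14 +8.32 = 107.46 m/s
final state: V = 107.46 m/s, rpm = 3248 → n = rpm/60 = 54.133333 rev/s
J = V / (n·D) = 107.46 / (54.133333 × 1.348) = 1.472625
regime bands: climb J<0.4447 | cruise [0.4447, 0.8895) | windmill J≥0.8895
J = 1.4726 → windmill

J = 1.4726, regime = windmill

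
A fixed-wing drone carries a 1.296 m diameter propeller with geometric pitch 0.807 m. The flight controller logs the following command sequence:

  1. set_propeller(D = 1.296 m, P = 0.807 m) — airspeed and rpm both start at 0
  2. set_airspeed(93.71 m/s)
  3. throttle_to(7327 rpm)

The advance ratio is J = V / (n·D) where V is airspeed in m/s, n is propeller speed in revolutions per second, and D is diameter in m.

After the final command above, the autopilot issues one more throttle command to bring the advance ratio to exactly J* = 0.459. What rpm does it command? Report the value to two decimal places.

rpm = 9451.91

set_propeller: D = 1.296 m, P = 0.807 m (p = P/D = 0.622685); state ← (V=0, rpm=0)
set_airspeed(93.71): V ← 93.71 m/s
throttle_to(7327): rpm ← 7327
final state: V = 93.71 m/s, rpm = 7327 → n = rpm/60 = 122.116667 rev/s
target J* = 0.459; solve J* = V/(n·D) for n: n = V/(J*·D) = 93.71/(0.459 × 1.296) = 157.531806 rev/s
rpm = 60·n = 9451.908335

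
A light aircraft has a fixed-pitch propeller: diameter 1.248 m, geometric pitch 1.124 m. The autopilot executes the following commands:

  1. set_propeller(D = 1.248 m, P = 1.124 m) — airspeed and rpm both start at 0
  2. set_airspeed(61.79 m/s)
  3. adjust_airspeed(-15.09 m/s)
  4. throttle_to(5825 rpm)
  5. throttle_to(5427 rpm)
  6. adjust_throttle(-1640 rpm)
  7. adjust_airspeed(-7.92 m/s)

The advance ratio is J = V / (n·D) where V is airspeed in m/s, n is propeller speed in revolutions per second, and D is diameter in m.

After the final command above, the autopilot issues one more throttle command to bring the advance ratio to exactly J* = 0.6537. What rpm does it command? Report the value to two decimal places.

rpm = 2852.11

set_propeller: D = 1.248 m, P = 1.124 m (p = P/D = 0.900641); state ← (V=0, rpm=0)
set_airspeed(61.79): V ← 61.79 m/s
adjust_airspeed(-15.09): V ← 61.79 -15.09 = 46.7 m/s
throttle_to(5825): rpm ← 5825
throttle_to(5427): rpm ← 5427
adjust_throttle(-1640): rpm ← 5427 -1640 = 3787
adjust_airspeed(-7.92): V ← 46.7 -7.92 = 38.78 m/s
final state: V = 38.78 m/s, rpm = 3787 → n = rpm/60 = 63.116667 rev/s
target J* = 0.6537; solve J* = V/(n·D) for n: n = V/(J*·D) = 38.78/(0.6537 × 1.248) = 47.535135 rev/s
rpm = 60·n = 2852.108118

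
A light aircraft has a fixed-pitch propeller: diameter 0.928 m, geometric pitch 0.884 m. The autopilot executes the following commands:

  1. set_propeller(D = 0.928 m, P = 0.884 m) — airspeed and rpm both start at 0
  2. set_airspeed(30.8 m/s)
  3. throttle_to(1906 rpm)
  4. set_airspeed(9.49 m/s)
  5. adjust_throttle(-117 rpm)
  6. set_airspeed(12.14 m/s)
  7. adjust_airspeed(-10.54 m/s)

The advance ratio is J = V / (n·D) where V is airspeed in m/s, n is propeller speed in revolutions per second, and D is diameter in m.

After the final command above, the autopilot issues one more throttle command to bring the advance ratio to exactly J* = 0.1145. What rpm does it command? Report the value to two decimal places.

rpm = 903.48

set_propeller: D = 0.928 m, P = 0.884 m (p = P/D = 0.952586); state ← (V=0, rpm=0)
set_airspeed(30.8): V ← 30.8 m/s
throttle_to(1906): rpm ← 1906
set_airspeed(9.49): V ← 9.49 m/s
adjust_throttle(-117): rpm ← 1906 -117 = 1789
set_airspeed(12.14): V ← 12.14 m/s
adjust_airspeed(-10.54): V ← 12.14 -10.54 = 1.6 m/s
final state: V = 1.6 m/s, rpm = 1789 → n = rpm/60 = 29.816667 rev/s
target J* = 0.1145; solve J* = V/(n·D) for n: n = V/(J*·D) = 1.6/(0.1145 × 0.928) = 15.057973 rev/s
rpm = 60·n = 903.478392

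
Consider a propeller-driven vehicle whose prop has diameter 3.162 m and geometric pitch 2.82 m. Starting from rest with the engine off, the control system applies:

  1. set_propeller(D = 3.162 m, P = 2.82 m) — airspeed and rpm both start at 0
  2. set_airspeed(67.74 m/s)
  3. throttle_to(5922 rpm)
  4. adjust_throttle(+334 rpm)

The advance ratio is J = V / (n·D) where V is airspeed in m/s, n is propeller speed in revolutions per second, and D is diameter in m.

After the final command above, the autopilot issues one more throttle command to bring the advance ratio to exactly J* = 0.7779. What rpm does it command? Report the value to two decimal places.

set_propeller: D = 3.162 m, P = 2.82 m (p = P/D = 0.891841); state ← (V=0, rpm=0)
set_airspeed(67.74): V ← 67.74 m/s
throttle_to(5922): rpm ← 5922
adjust_throttle(+334): rpm ← 5922 +334 = 6256
final state: V = 67.74 m/s, rpm = 6256 → n = rpm/60 = 104.266667 rev/s
target J* = 0.7779; solve J* = V/(n·D) for n: n = V/(J*·D) = 67.74/(0.7779 × 3.162) = 27.539722 rev/s
rpm = 60·n = 1652.383332

rpm = 1652.38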